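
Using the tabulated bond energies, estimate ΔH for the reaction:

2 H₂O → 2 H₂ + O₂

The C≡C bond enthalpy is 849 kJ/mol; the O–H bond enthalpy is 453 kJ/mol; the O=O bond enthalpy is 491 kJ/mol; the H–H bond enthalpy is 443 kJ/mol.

ΔH ≈ +435 kJ

Bonds broken (reactants):
  O–H: 4 × 453 = 1812
  Σ(broken) = 1812 kJ
Bonds formed (products):
  H–H: 2 × 443 = 886
  O=O: 1 × 491 = 491
  Σ(formed) = 1377 kJ
ΔH = Σ(broken) − Σ(formed) = 1812 − 1377 = +435 kJ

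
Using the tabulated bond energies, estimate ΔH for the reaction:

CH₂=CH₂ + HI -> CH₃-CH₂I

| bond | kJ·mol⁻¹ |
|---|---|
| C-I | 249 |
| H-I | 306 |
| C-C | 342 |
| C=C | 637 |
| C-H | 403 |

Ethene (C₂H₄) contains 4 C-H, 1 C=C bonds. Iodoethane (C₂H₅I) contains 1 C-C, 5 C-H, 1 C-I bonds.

ΔH ≈ −51 kJ

Bonds broken (reactants):
  C-H: 4 × 403 = 1612
  C=C: 1 × 637 = 637
  H-I: 1 × 306 = 306
  Σ(broken) = 2555 kJ
Bonds formed (products):
  C-C: 1 × 342 = 342
  C-H: 5 × 403 = 2015
  C-I: 1 × 249 = 249
  Σ(formed) = 2606 kJ
ΔH = Σ(broken) − Σ(formed) = 2555 − 2606 = −51 kJ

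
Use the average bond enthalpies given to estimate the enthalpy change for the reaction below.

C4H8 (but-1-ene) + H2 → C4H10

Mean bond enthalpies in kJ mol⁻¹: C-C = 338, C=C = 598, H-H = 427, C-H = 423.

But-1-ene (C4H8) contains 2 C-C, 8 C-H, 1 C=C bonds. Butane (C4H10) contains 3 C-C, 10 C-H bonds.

ΔH ≈ −159 kJ

Bonds broken (reactants):
  C-C: 2 × 338 = 676
  C-H: 8 × 423 = 3384
  C=C: 1 × 598 = 598
  H-H: 1 × 427 = 427
  Σ(broken) = 5085 kJ
Bonds formed (products):
  C-C: 3 × 338 = 1014
  C-H: 10 × 423 = 4230
  Σ(formed) = 5244 kJ
ΔH = Σ(broken) − Σ(formed) = 5085 − 5244 = −159 kJ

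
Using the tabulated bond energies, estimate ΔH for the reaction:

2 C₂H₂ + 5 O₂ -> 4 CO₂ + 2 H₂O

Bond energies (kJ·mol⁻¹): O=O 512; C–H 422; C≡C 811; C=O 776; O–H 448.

ΔH ≈ −2130 kJ

Bonds broken (reactants):
  C≡C: 2 × 811 = 1622
  C–H: 4 × 422 = 1688
  O=O: 5 × 512 = 2560
  Σ(broken) = 5870 kJ
Bonds formed (products):
  C=O: 8 × 776 = 6208
  O–H: 4 × 448 = 1792
  Σ(formed) = 8000 kJ
ΔH = Σ(broken) − Σ(formed) = 5870 − 8000 = −2130 kJ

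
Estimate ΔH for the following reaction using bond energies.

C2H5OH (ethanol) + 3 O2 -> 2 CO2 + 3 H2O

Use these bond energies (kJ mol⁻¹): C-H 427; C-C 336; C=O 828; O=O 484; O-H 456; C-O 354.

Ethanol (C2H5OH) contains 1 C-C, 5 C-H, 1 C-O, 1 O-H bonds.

Bonds broken (reactants):
  C-C: 1 × 336 = 336
  C-H: 5 × 427 = 2135
  C-O: 1 × 354 = 354
  O-H: 1 × 456 = 456
  O=O: 3 × 484 = 1452
  Σ(broken) = 4733 kJ
Bonds formed (products):
  C=O: 4 × 828 = 3312
  O-H: 6 × 456 = 2736
  Σ(formed) = 6048 kJ
ΔH = Σ(broken) − Σ(formed) = 4733 − 6048 = −1315 kJ

ΔH ≈ −1315 kJ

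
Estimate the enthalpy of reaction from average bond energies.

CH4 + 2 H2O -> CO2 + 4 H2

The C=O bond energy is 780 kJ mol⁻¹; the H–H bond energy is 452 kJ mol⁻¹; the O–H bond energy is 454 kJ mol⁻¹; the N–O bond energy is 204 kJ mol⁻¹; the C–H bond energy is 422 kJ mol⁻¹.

Bonds broken (reactants):
  C–H: 4 × 422 = 1688
  O–H: 4 × 454 = 1816
  Σ(broken) = 3504 kJ
Bonds formed (products):
  C=O: 2 × 780 = 1560
  H–H: 4 × 452 = 1808
  Σ(formed) = 3368 kJ
ΔH = Σ(broken) − Σ(formed) = 3504 − 3368 = +136 kJ

ΔH ≈ +136 kJ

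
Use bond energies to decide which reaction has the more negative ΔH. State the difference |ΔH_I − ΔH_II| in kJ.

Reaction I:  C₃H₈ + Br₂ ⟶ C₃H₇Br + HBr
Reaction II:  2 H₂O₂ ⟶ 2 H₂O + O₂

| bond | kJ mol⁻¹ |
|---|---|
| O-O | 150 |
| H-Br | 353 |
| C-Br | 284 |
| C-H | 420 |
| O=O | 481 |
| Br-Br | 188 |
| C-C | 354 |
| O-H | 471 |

Reaction II, by 152 kJ

Reaction I:
  Bonds broken (reactants):
    Br-Br: 1 × 188 = 188
    C-C: 2 × 354 = 708
    C-H: 8 × 420 = 3360
    Σ(broken) = 4256 kJ
  Bonds formed (products):
    C-Br: 1 × 284 = 284
    C-C: 2 × 354 = 708
    C-H: 7 × 420 = 2940
    H-Br: 1 × 353 = 353
    Σ(formed) = 4285 kJ
  ΔH_I = 4256 − 4285 = −29 kJ
Reaction II:
  Bonds broken (reactants):
    O-H: 4 × 471 = 1884
    O-O: 2 × 150 = 300
    Σ(broken) = 2184 kJ
  Bonds formed (products):
    O-H: 4 × 471 = 1884
    O=O: 1 × 481 = 481
    Σ(formed) = 2365 kJ
  ΔH_II = 2184 − 2365 = −181 kJ
ΔH_I − ΔH_II = +152 kJ, so reaction II has the more negative ΔH; |ΔH_I − ΔH_II| = 152 kJ.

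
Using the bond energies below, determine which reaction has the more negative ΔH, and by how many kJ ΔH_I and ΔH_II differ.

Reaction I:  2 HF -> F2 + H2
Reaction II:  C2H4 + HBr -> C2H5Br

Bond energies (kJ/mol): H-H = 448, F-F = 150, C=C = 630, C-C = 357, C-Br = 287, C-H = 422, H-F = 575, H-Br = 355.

Reaction I:
  Bonds broken (reactants):
    H-F: 2 × 575 = 1150
    Σ(broken) = 1150 kJ
  Bonds formed (products):
    F-F: 1 × 150 = 150
    H-H: 1 × 448 = 448
    Σ(formed) = 598 kJ
  ΔH_I = 1150 − 598 = +552 kJ
Reaction II:
  Bonds broken (reactants):
    C-H: 4 × 422 = 1688
    C=C: 1 × 630 = 630
    H-Br: 1 × 355 = 355
    Σ(broken) = 2673 kJ
  Bonds formed (products):
    C-Br: 1 × 287 = 287
    C-C: 1 × 357 = 357
    C-H: 5 × 422 = 2110
    Σ(formed) = 2754 kJ
  ΔH_II = 2673 − 2754 = −81 kJ
ΔH_I − ΔH_II = +633 kJ, so reaction II has the more negative ΔH; |ΔH_I − ΔH_II| = 633 kJ.

Reaction II, by 633 kJ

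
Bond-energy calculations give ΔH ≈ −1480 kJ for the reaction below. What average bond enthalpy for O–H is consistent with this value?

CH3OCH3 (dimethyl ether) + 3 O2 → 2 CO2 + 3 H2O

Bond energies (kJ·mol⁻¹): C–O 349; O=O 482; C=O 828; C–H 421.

Let D be the O–H bond energy.
Σ(broken) = 6×421 + 2×349 + 3×482 = 4670
Σ(formed) = 4×828 + 6×D = 3312 + 6D
ΔH = Σ(broken) − Σ(formed) = (4670) − (3312 + 6D) = +1358 − 6D
Setting this equal to −1480 kJ gives 6D = 2838, so D = 473 kJ/mol.

D(O–H) ≈ 473 kJ/mol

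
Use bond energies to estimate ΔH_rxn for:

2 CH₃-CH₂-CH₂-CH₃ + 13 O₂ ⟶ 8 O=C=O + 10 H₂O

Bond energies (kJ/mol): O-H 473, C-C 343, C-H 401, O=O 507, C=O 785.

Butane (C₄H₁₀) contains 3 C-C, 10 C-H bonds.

ΔH ≈ −5351 kJ

Bonds broken (reactants):
  C-C: 6 × 343 = 2058
  C-H: 20 × 401 = 8020
  O=O: 13 × 507 = 6591
  Σ(broken) = 16669 kJ
Bonds formed (products):
  C=O: 16 × 785 = 12560
  O-H: 20 × 473 = 9460
  Σ(formed) = 22020 kJ
ΔH = Σ(broken) − Σ(formed) = 16669 − 22020 = −5351 kJ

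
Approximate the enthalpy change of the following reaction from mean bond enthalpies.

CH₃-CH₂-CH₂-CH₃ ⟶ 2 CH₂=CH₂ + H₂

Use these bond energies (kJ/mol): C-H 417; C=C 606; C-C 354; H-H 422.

Bonds broken (reactants):
  C-C: 3 × 354 = 1062
  C-H: 10 × 417 = 4170
  Σ(broken) = 5232 kJ
Bonds formed (products):
  C-H: 8 × 417 = 3336
  C=C: 2 × 606 = 1212
  H-H: 1 × 422 = 422
  Σ(formed) = 4970 kJ
ΔH = Σ(broken) − Σ(formed) = 5232 − 4970 = +262 kJ

ΔH ≈ +262 kJ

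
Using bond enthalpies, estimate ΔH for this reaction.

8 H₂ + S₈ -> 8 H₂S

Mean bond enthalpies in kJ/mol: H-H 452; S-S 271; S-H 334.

ΔH ≈ +440 kJ

Bonds broken (reactants):
  H-H: 8 × 452 = 3616
  S-S: 8 × 271 = 2168
  Σ(broken) = 5784 kJ
Bonds formed (products):
  S-H: 16 × 334 = 5344
  Σ(formed) = 5344 kJ
ΔH = Σ(broken) − Σ(formed) = 5784 − 5344 = +440 kJ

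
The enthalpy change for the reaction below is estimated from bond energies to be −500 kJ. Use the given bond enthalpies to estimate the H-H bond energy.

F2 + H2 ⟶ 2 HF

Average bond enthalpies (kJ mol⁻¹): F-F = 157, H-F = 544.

D(H-H) ≈ 431 kJ/mol

Let D be the H-H bond energy.
Σ(broken) = 1×157 + 1×D = 157 + D
Σ(formed) = 2×544 = 1088
ΔH = Σ(broken) − Σ(formed) = (157 + D) − (1088) = −931 + D
Setting this equal to −500 kJ gives D = 431 kJ/mol.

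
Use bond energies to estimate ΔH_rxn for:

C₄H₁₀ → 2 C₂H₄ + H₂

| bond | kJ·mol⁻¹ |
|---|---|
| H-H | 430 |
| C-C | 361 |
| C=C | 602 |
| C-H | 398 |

Bonds broken (reactants):
  C-C: 3 × 361 = 1083
  C-H: 10 × 398 = 3980
  Σ(broken) = 5063 kJ
Bonds formed (products):
  C-H: 8 × 398 = 3184
  C=C: 2 × 602 = 1204
  H-H: 1 × 430 = 430
  Σ(formed) = 4818 kJ
ΔH = Σ(broken) − Σ(formed) = 5063 − 4818 = +245 kJ

ΔH ≈ +245 kJ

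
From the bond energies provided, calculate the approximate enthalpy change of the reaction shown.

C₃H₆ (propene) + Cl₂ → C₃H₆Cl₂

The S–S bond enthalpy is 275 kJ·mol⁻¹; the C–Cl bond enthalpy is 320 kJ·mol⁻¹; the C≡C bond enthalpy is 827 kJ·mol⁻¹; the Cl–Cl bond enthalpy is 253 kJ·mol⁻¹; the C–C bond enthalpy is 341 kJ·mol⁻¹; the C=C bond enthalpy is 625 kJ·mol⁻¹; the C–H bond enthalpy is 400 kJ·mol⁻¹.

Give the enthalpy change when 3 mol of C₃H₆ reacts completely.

ΔH = −309 kJ

Bonds broken (reactants):
  C–C: 1 × 341 = 341
  C–H: 6 × 400 = 2400
  C=C: 1 × 625 = 625
  Cl–Cl: 1 × 253 = 253
  Σ(broken) = 3619 kJ
Bonds formed (products):
  C–C: 2 × 341 = 682
  C–Cl: 2 × 320 = 640
  C–H: 6 × 400 = 2400
  Σ(formed) = 3722 kJ
ΔH = Σ(broken) − Σ(formed) = 3619 − 3722 = −103 kJ
For 3× the reaction as written: 3 × (−103) = −309 kJ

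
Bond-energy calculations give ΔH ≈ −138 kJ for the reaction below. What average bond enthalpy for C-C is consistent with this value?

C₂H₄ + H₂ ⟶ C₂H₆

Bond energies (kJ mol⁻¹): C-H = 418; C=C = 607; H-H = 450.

D(C-C) ≈ 359 kJ/mol

Let D be the C-C bond energy.
Σ(broken) = 4×418 + 1×607 + 1×450 = 2729
Σ(formed) = 1×D + 6×418 = 2508 + D
ΔH = Σ(broken) − Σ(formed) = (2729) − (2508 + D) = +221 − D
Setting this equal to −138 kJ gives D = 359 kJ/mol.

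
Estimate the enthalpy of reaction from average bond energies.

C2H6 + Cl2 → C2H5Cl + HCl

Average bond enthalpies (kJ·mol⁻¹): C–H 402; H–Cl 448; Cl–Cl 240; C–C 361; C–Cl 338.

Bonds broken (reactants):
  C–C: 1 × 361 = 361
  C–H: 6 × 402 = 2412
  Cl–Cl: 1 × 240 = 240
  Σ(broken) = 3013 kJ
Bonds formed (products):
  C–C: 1 × 361 = 361
  C–Cl: 1 × 338 = 338
  C–H: 5 × 402 = 2010
  H–Cl: 1 × 448 = 448
  Σ(formed) = 3157 kJ
ΔH = Σ(broken) − Σ(formed) = 3013 − 3157 = −144 kJ

ΔH ≈ −144 kJ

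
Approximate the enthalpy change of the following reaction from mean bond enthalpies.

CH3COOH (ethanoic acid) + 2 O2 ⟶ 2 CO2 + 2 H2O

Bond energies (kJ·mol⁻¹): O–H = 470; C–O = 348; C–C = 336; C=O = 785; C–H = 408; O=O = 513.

ΔH ≈ −831 kJ

Bonds broken (reactants):
  C–C: 1 × 336 = 336
  C–H: 3 × 408 = 1224
  C–O: 1 × 348 = 348
  C=O: 1 × 785 = 785
  O–H: 1 × 470 = 470
  O=O: 2 × 513 = 1026
  Σ(broken) = 4189 kJ
Bonds formed (products):
  C=O: 4 × 785 = 3140
  O–H: 4 × 470 = 1880
  Σ(formed) = 5020 kJ
ΔH = Σ(broken) − Σ(formed) = 4189 − 5020 = −831 kJ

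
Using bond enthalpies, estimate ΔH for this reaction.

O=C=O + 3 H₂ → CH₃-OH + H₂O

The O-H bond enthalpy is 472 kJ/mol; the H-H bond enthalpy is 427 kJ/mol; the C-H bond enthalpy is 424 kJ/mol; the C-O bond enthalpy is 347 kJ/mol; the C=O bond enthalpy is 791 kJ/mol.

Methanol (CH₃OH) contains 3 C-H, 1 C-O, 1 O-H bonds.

Bonds broken (reactants):
  C=O: 2 × 791 = 1582
  H-H: 3 × 427 = 1281
  Σ(broken) = 2863 kJ
Bonds formed (products):
  C-H: 3 × 424 = 1272
  C-O: 1 × 347 = 347
  O-H: 3 × 472 = 1416
  Σ(formed) = 3035 kJ
ΔH = Σ(broken) − Σ(formed) = 2863 − 3035 = −172 kJ

ΔH ≈ −172 kJ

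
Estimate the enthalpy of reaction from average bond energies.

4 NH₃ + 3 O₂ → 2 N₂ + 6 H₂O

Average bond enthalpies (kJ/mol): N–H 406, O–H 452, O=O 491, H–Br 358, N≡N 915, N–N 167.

ΔH ≈ −909 kJ

Bonds broken (reactants):
  N–H: 12 × 406 = 4872
  O=O: 3 × 491 = 1473
  Σ(broken) = 6345 kJ
Bonds formed (products):
  N≡N: 2 × 915 = 1830
  O–H: 12 × 452 = 5424
  Σ(formed) = 7254 kJ
ΔH = Σ(broken) − Σ(formed) = 6345 − 7254 = −909 kJ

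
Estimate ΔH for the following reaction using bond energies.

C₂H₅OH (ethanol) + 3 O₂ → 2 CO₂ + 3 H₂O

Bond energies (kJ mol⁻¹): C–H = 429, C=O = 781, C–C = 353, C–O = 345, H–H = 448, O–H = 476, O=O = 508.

Bonds broken (reactants):
  C–C: 1 × 353 = 353
  C–H: 5 × 429 = 2145
  C–O: 1 × 345 = 345
  O–H: 1 × 476 = 476
  O=O: 3 × 508 = 1524
  Σ(broken) = 4843 kJ
Bonds formed (products):
  C=O: 4 × 781 = 3124
  O–H: 6 × 476 = 2856
  Σ(formed) = 5980 kJ
ΔH = Σ(broken) − Σ(formed) = 4843 − 5980 = −1137 kJ

ΔH ≈ −1137 kJ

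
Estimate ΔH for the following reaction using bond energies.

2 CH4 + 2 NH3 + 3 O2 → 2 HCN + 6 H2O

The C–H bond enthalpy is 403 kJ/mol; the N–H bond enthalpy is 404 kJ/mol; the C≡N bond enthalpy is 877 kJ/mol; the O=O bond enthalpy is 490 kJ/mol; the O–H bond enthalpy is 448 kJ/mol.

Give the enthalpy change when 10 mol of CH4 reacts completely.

Bonds broken (reactants):
  C–H: 8 × 403 = 3224
  N–H: 6 × 404 = 2424
  O=O: 3 × 490 = 1470
  Σ(broken) = 7118 kJ
Bonds formed (products):
  C≡N: 2 × 877 = 1754
  C–H: 2 × 403 = 806
  O–H: 12 × 448 = 5376
  Σ(formed) = 7936 kJ
ΔH = Σ(broken) − Σ(formed) = 7118 − 7936 = −818 kJ
For 5× the reaction as written: 5 × (−818) = −4090 kJ

ΔH = −4090 kJ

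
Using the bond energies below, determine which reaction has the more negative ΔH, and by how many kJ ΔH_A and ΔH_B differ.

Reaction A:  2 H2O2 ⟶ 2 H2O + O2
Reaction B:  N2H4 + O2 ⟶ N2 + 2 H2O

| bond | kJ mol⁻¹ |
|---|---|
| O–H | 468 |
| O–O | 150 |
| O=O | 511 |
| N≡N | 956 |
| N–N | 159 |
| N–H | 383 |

Reaction A:
  Bonds broken (reactants):
    O–H: 4 × 468 = 1872
    O–O: 2 × 150 = 300
    Σ(broken) = 2172 kJ
  Bonds formed (products):
    O–H: 4 × 468 = 1872
    O=O: 1 × 511 = 511
    Σ(formed) = 2383 kJ
  ΔH_A = 2172 − 2383 = −211 kJ
Reaction B:
  Bonds broken (reactants):
    N–H: 4 × 383 = 1532
    N–N: 1 × 159 = 159
    O=O: 1 × 511 = 511
    Σ(broken) = 2202 kJ
  Bonds formed (products):
    N≡N: 1 × 956 = 956
    O–H: 4 × 468 = 1872
    Σ(formed) = 2828 kJ
  ΔH_B = 2202 − 2828 = −626 kJ
ΔH_A − ΔH_B = +415 kJ, so reaction B has the more negative ΔH; |ΔH_A − ΔH_B| = 415 kJ.

Reaction B, by 415 kJ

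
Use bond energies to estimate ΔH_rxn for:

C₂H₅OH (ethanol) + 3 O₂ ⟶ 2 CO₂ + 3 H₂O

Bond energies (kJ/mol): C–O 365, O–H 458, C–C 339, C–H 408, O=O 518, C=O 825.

Bonds broken (reactants):
  C–C: 1 × 339 = 339
  C–H: 5 × 408 = 2040
  C–O: 1 × 365 = 365
  O–H: 1 × 458 = 458
  O=O: 3 × 518 = 1554
  Σ(broken) = 4756 kJ
Bonds formed (products):
  C=O: 4 × 825 = 3300
  O–H: 6 × 458 = 2748
  Σ(formed) = 6048 kJ
ΔH = Σ(broken) − Σ(formed) = 4756 − 6048 = −1292 kJ

ΔH ≈ −1292 kJ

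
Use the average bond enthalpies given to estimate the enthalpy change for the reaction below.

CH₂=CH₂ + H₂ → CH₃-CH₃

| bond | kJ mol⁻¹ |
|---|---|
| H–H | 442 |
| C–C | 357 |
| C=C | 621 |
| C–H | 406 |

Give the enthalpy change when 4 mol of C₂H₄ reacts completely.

Bonds broken (reactants):
  C–H: 4 × 406 = 1624
  C=C: 1 × 621 = 621
  H–H: 1 × 442 = 442
  Σ(broken) = 2687 kJ
Bonds formed (products):
  C–C: 1 × 357 = 357
  C–H: 6 × 406 = 2436
  Σ(formed) = 2793 kJ
ΔH = Σ(broken) − Σ(formed) = 2687 − 2793 = −106 kJ
For 4× the reaction as written: 4 × (−106) = −424 kJ

ΔH = −424 kJ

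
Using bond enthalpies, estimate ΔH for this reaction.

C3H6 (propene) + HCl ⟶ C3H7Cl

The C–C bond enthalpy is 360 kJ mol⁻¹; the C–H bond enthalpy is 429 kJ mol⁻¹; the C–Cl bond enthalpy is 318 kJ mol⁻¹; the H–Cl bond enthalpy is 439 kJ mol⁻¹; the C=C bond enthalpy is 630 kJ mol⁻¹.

ΔH ≈ −38 kJ

Bonds broken (reactants):
  C–C: 1 × 360 = 360
  C–H: 6 × 429 = 2574
  C=C: 1 × 630 = 630
  H–Cl: 1 × 439 = 439
  Σ(broken) = 4003 kJ
Bonds formed (products):
  C–C: 2 × 360 = 720
  C–Cl: 1 × 318 = 318
  C–H: 7 × 429 = 3003
  Σ(formed) = 4041 kJ
ΔH = Σ(broken) − Σ(formed) = 4003 − 4041 = −38 kJ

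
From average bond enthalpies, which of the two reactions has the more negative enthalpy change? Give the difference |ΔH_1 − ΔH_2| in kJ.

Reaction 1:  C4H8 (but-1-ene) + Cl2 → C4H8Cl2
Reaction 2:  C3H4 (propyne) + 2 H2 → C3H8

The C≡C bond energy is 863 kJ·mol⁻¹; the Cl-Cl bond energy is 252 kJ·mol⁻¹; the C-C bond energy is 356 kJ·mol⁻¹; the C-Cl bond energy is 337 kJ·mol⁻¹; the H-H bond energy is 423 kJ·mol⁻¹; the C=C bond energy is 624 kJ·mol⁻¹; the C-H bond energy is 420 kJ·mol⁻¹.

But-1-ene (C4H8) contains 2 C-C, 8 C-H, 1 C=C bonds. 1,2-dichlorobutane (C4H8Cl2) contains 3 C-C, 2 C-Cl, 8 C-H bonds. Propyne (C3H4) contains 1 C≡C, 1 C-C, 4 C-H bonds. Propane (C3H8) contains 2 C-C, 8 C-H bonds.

Reaction 2, by 173 kJ

Reaction 1:
  Bonds broken (reactants):
    C-C: 2 × 356 = 712
    C-H: 8 × 420 = 3360
    C=C: 1 × 624 = 624
    Cl-Cl: 1 × 252 = 252
    Σ(broken) = 4948 kJ
  Bonds formed (products):
    C-C: 3 × 356 = 1068
    C-Cl: 2 × 337 = 674
    C-H: 8 × 420 = 3360
    Σ(formed) = 5102 kJ
  ΔH_1 = 4948 − 5102 = −154 kJ
Reaction 2:
  Bonds broken (reactants):
    C≡C: 1 × 863 = 863
    C-C: 1 × 356 = 356
    C-H: 4 × 420 = 1680
    H-H: 2 × 423 = 846
    Σ(broken) = 3745 kJ
  Bonds formed (products):
    C-C: 2 × 356 = 712
    C-H: 8 × 420 = 3360
    Σ(formed) = 4072 kJ
  ΔH_2 = 3745 − 4072 = −327 kJ
ΔH_1 − ΔH_2 = +173 kJ, so reaction 2 has the more negative ΔH; |ΔH_1 − ΔH_2| = 173 kJ.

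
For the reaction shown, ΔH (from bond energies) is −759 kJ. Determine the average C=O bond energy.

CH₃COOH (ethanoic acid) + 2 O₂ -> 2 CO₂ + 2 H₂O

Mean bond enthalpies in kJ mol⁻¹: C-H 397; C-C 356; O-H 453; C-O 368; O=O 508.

Let D be the C=O bond energy.
Σ(broken) = 1×356 + 3×397 + 1×368 + 1×D + 1×453 + 2×508 = 3384 + D
Σ(formed) = 4×D + 4×453 = 1812 + 4D
ΔH = Σ(broken) − Σ(formed) = (3384 + D) − (1812 + 4D) = +1572 − 3D
Setting this equal to −759 kJ gives 3D = 2331, so D = 777 kJ/mol.

D(C=O) ≈ 777 kJ/mol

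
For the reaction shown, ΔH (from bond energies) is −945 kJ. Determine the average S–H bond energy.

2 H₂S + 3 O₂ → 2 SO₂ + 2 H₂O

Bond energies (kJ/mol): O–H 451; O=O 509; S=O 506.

D(S–H) ≈ 339 kJ/mol

Let D be the S–H bond energy.
Σ(broken) = 3×509 + 4×D = 1527 + 4D
Σ(formed) = 4×451 + 4×506 = 3828
ΔH = Σ(broken) − Σ(formed) = (1527 + 4D) − (3828) = −2301 + 4D
Setting this equal to −945 kJ gives 4D = 1356, so D = 339 kJ/mol.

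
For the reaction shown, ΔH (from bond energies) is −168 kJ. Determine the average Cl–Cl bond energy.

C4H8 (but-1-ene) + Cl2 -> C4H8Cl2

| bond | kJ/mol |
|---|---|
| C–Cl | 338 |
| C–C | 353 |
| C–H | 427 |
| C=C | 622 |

D(Cl–Cl) ≈ 239 kJ/mol

Let D be the Cl–Cl bond energy.
Σ(broken) = 2×353 + 8×427 + 1×622 + 1×D = 4744 + D
Σ(formed) = 3×353 + 2×338 + 8×427 = 5151
ΔH = Σ(broken) − Σ(formed) = (4744 + D) − (5151) = −407 + D
Setting this equal to −168 kJ gives D = 239 kJ/mol.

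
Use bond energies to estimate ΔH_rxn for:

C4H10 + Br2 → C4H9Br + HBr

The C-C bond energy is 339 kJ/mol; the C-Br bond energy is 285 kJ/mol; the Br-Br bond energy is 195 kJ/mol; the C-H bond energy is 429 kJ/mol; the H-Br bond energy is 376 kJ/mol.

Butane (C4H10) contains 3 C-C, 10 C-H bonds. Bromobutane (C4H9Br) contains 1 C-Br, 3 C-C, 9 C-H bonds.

Bonds broken (reactants):
  Br-Br: 1 × 195 = 195
  C-C: 3 × 339 = 1017
  C-H: 10 × 429 = 4290
  Σ(broken) = 5502 kJ
Bonds formed (products):
  C-Br: 1 × 285 = 285
  C-C: 3 × 339 = 1017
  C-H: 9 × 429 = 3861
  H-Br: 1 × 376 = 376
  Σ(formed) = 5539 kJ
ΔH = Σ(broken) − Σ(formed) = 5502 − 5539 = −37 kJ

ΔH ≈ −37 kJ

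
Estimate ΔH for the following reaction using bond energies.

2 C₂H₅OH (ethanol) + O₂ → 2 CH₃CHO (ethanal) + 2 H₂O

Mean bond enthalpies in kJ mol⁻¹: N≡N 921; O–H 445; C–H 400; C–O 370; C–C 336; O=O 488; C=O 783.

ΔH ≈ −428 kJ

Bonds broken (reactants):
  C–C: 2 × 336 = 672
  C–H: 10 × 400 = 4000
  C–O: 2 × 370 = 740
  O–H: 2 × 445 = 890
  O=O: 1 × 488 = 488
  Σ(broken) = 6790 kJ
Bonds formed (products):
  C–C: 2 × 336 = 672
  C–H: 8 × 400 = 3200
  C=O: 2 × 783 = 1566
  O–H: 4 × 445 = 1780
  Σ(formed) = 7218 kJ
ΔH = Σ(broken) − Σ(formed) = 6790 − 7218 = −428 kJ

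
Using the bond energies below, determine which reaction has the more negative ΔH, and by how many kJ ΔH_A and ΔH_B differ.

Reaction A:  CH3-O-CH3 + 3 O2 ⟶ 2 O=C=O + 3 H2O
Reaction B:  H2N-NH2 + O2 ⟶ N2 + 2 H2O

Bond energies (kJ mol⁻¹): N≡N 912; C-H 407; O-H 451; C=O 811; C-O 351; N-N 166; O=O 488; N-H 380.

Reaction A:
  Bonds broken (reactants):
    C-H: 6 × 407 = 2442
    C-O: 2 × 351 = 702
    O=O: 3 × 488 = 1464
    Σ(broken) = 4608 kJ
  Bonds formed (products):
    C=O: 4 × 811 = 3244
    O-H: 6 × 451 = 2706
    Σ(formed) = 5950 kJ
  ΔH_A = 4608 − 5950 = −1342 kJ
Reaction B:
  Bonds broken (reactants):
    N-H: 4 × 380 = 1520
    N-N: 1 × 166 = 166
    O=O: 1 × 488 = 488
    Σ(broken) = 2174 kJ
  Bonds formed (products):
    N≡N: 1 × 912 = 912
    O-H: 4 × 451 = 1804
    Σ(formed) = 2716 kJ
  ΔH_B = 2174 − 2716 = −542 kJ
ΔH_A − ΔH_B = −800 kJ, so reaction A has the more negative ΔH; |ΔH_A − ΔH_B| = 800 kJ.

Reaction A, by 800 kJ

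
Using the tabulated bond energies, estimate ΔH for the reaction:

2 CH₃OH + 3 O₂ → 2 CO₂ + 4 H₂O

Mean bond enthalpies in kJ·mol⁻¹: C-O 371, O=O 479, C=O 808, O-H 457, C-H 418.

Bonds broken (reactants):
  C-H: 6 × 418 = 2508
  C-O: 2 × 371 = 742
  O-H: 2 × 457 = 914
  O=O: 3 × 479 = 1437
  Σ(broken) = 5601 kJ
Bonds formed (products):
  C=O: 4 × 808 = 3232
  O-H: 8 × 457 = 3656
  Σ(formed) = 6888 kJ
ΔH = Σ(broken) − Σ(formed) = 5601 − 6888 = −1287 kJ

ΔH ≈ −1287 kJ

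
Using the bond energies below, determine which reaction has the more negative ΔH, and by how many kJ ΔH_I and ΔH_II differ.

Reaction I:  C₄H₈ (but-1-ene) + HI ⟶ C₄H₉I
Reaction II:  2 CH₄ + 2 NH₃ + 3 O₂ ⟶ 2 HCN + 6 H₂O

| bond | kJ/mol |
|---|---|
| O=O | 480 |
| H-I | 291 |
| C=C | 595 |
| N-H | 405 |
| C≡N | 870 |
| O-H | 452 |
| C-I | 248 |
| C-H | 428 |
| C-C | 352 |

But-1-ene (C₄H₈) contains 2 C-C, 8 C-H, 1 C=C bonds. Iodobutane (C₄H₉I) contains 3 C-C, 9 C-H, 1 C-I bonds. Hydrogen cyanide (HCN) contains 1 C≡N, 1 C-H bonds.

Reaction II, by 584 kJ

Reaction I:
  Bonds broken (reactants):
    C-C: 2 × 352 = 704
    C-H: 8 × 428 = 3424
    C=C: 1 × 595 = 595
    H-I: 1 × 291 = 291
    Σ(broken) = 5014 kJ
  Bonds formed (products):
    C-C: 3 × 352 = 1056
    C-H: 9 × 428 = 3852
    C-I: 1 × 248 = 248
    Σ(formed) = 5156 kJ
  ΔH_I = 5014 − 5156 = −142 kJ
Reaction II:
  Bonds broken (reactants):
    C-H: 8 × 428 = 3424
    N-H: 6 × 405 = 2430
    O=O: 3 × 480 = 1440
    Σ(broken) = 7294 kJ
  Bonds formed (products):
    C≡N: 2 × 870 = 1740
    C-H: 2 × 428 = 856
    O-H: 12 × 452 = 5424
    Σ(formed) = 8020 kJ
  ΔH_II = 7294 − 8020 = −726 kJ
ΔH_I − ΔH_II = +584 kJ, so reaction II has the more negative ΔH; |ΔH_I − ΔH_II| = 584 kJ.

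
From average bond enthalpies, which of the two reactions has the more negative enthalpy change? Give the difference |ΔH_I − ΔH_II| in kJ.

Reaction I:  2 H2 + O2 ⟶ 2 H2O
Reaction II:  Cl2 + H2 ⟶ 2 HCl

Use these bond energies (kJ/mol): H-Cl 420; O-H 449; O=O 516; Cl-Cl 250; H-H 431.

Reaction I, by 259 kJ

Reaction I:
  Bonds broken (reactants):
    H-H: 2 × 431 = 862
    O=O: 1 × 516 = 516
    Σ(broken) = 1378 kJ
  Bonds formed (products):
    O-H: 4 × 449 = 1796
    Σ(formed) = 1796 kJ
  ΔH_I = 1378 − 1796 = −418 kJ
Reaction II:
  Bonds broken (reactants):
    Cl-Cl: 1 × 250 = 250
    H-H: 1 × 431 = 431
    Σ(broken) = 681 kJ
  Bonds formed (products):
    H-Cl: 2 × 420 = 840
    Σ(formed) = 840 kJ
  ΔH_II = 681 − 840 = −159 kJ
ΔH_I − ΔH_II = −259 kJ, so reaction I has the more negative ΔH; |ΔH_I − ΔH_II| = 259 kJ.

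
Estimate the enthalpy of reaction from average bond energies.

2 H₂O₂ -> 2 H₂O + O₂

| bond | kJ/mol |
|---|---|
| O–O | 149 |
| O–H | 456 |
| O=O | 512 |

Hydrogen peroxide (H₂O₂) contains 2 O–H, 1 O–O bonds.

ΔH ≈ −214 kJ

Bonds broken (reactants):
  O–H: 4 × 456 = 1824
  O–O: 2 × 149 = 298
  Σ(broken) = 2122 kJ
Bonds formed (products):
  O–H: 4 × 456 = 1824
  O=O: 1 × 512 = 512
  Σ(formed) = 2336 kJ
ΔH = Σ(broken) − Σ(formed) = 2122 − 2336 = −214 kJ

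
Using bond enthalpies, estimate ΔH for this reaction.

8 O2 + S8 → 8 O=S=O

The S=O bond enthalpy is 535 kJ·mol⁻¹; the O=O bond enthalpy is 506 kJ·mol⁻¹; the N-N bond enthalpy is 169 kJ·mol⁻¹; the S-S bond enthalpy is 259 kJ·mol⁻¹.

Bonds broken (reactants):
  O=O: 8 × 506 = 4048
  S-S: 8 × 259 = 2072
  Σ(broken) = 6120 kJ
Bonds formed (products):
  S=O: 16 × 535 = 8560
  Σ(formed) = 8560 kJ
ΔH = Σ(broken) − Σ(formed) = 6120 − 8560 = −2440 kJ

ΔH ≈ −2440 kJ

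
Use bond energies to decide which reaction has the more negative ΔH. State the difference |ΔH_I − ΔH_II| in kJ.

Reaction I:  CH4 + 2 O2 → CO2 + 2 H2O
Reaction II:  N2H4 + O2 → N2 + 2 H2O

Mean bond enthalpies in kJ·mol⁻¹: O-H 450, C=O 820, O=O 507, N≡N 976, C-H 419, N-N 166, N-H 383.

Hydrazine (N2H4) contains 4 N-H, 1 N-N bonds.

Reaction I:
  Bonds broken (reactants):
    C-H: 4 × 419 = 1676
    O=O: 2 × 507 = 1014
    Σ(broken) = 2690 kJ
  Bonds formed (products):
    C=O: 2 × 820 = 1640
    O-H: 4 × 450 = 1800
    Σ(formed) = 3440 kJ
  ΔH_I = 2690 − 3440 = −750 kJ
Reaction II:
  Bonds broken (reactants):
    N-H: 4 × 383 = 1532
    N-N: 1 × 166 = 166
    O=O: 1 × 507 = 507
    Σ(broken) = 2205 kJ
  Bonds formed (products):
    N≡N: 1 × 976 = 976
    O-H: 4 × 450 = 1800
    Σ(formed) = 2776 kJ
  ΔH_II = 2205 − 2776 = −571 kJ
ΔH_I − ΔH_II = −179 kJ, so reaction I has the more negative ΔH; |ΔH_I − ΔH_II| = 179 kJ.

Reaction I, by 179 kJ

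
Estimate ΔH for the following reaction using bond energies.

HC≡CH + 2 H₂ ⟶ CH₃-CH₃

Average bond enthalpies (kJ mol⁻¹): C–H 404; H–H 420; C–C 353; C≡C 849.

ΔH ≈ −280 kJ

Bonds broken (reactants):
  C≡C: 1 × 849 = 849
  C–H: 2 × 404 = 808
  H–H: 2 × 420 = 840
  Σ(broken) = 2497 kJ
Bonds formed (products):
  C–C: 1 × 353 = 353
  C–H: 6 × 404 = 2424
  Σ(formed) = 2777 kJ
ΔH = Σ(broken) − Σ(formed) = 2497 − 2777 = −280 kJ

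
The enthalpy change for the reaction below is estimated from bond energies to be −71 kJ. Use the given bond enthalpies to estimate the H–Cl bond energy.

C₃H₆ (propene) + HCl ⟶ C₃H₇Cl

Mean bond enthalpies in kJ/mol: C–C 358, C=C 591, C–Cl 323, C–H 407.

Let D be the H–Cl bond energy.
Σ(broken) = 1×358 + 6×407 + 1×591 + 1×D = 3391 + D
Σ(formed) = 2×358 + 1×323 + 7×407 = 3888
ΔH = Σ(broken) − Σ(formed) = (3391 + D) − (3888) = −497 + D
Setting this equal to −71 kJ gives D = 426 kJ/mol.

D(H–Cl) ≈ 426 kJ/mol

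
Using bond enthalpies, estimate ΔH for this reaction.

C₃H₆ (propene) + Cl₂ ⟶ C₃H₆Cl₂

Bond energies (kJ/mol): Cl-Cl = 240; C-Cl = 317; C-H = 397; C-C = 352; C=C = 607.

ΔH ≈ −139 kJ

Bonds broken (reactants):
  C-C: 1 × 352 = 352
  C-H: 6 × 397 = 2382
  C=C: 1 × 607 = 607
  Cl-Cl: 1 × 240 = 240
  Σ(broken) = 3581 kJ
Bonds formed (products):
  C-C: 2 × 352 = 704
  C-Cl: 2 × 317 = 634
  C-H: 6 × 397 = 2382
  Σ(formed) = 3720 kJ
ΔH = Σ(broken) − Σ(formed) = 3581 − 3720 = −139 kJ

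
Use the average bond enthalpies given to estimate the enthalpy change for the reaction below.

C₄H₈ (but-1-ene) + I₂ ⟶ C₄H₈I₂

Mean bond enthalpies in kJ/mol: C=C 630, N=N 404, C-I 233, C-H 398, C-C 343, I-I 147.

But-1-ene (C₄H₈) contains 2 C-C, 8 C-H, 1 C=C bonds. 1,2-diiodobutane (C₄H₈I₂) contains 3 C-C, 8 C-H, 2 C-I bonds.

Bonds broken (reactants):
  C-C: 2 × 343 = 686
  C-H: 8 × 398 = 3184
  C=C: 1 × 630 = 630
  I-I: 1 × 147 = 147
  Σ(broken) = 4647 kJ
Bonds formed (products):
  C-C: 3 × 343 = 1029
  C-H: 8 × 398 = 3184
  C-I: 2 × 233 = 466
  Σ(formed) = 4679 kJ
ΔH = Σ(broken) − Σ(formed) = 4647 − 4679 = −32 kJ

ΔH ≈ −32 kJ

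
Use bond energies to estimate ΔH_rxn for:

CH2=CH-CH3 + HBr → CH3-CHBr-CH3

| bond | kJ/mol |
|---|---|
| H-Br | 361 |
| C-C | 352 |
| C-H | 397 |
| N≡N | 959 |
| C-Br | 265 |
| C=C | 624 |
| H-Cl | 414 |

Bonds broken (reactants):
  C-C: 1 × 352 = 352
  C-H: 6 × 397 = 2382
  C=C: 1 × 624 = 624
  H-Br: 1 × 361 = 361
  Σ(broken) = 3719 kJ
Bonds formed (products):
  C-Br: 1 × 265 = 265
  C-C: 2 × 352 = 704
  C-H: 7 × 397 = 2779
  Σ(formed) = 3748 kJ
ΔH = Σ(broken) − Σ(formed) = 3719 − 3748 = −29 kJ

ΔH ≈ −29 kJ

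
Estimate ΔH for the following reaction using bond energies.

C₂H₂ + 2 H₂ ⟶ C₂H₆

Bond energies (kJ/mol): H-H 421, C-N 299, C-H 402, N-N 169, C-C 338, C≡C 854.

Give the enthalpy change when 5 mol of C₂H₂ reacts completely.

Bonds broken (reactants):
  C≡C: 1 × 854 = 854
  C-H: 2 × 402 = 804
  H-H: 2 × 421 = 842
  Σ(broken) = 2500 kJ
Bonds formed (products):
  C-C: 1 × 338 = 338
  C-H: 6 × 402 = 2412
  Σ(formed) = 2750 kJ
ΔH = Σ(broken) − Σ(formed) = 2500 − 2750 = −250 kJ
For 5× the reaction as written: 5 × (−250) = −1250 kJ

ΔH = −1250 kJ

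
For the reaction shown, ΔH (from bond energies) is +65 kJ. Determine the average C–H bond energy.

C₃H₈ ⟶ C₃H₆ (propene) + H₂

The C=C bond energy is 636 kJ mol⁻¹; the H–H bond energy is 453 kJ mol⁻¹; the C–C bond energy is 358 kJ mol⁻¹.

D(C–H) ≈ 398 kJ/mol

Let D be the C–H bond energy.
Σ(broken) = 2×358 + 8×D = 716 + 8D
Σ(formed) = 1×358 + 6×D + 1×636 + 1×453 = 1447 + 6D
ΔH = Σ(broken) − Σ(formed) = (716 + 8D) − (1447 + 6D) = −731 + 2D
Setting this equal to +65 kJ gives 2D = 796, so D = 398 kJ/mol.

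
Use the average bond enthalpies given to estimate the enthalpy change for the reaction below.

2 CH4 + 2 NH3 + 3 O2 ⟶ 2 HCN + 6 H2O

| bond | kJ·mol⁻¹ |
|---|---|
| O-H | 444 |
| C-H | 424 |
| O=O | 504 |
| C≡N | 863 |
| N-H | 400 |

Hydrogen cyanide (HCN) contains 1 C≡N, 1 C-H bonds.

ΔH ≈ −598 kJ

Bonds broken (reactants):
  C-H: 8 × 424 = 3392
  N-H: 6 × 400 = 2400
  O=O: 3 × 504 = 1512
  Σ(broken) = 7304 kJ
Bonds formed (products):
  C≡N: 2 × 863 = 1726
  C-H: 2 × 424 = 848
  O-H: 12 × 444 = 5328
  Σ(formed) = 7902 kJ
ΔH = Σ(broken) − Σ(formed) = 7304 − 7902 = −598 kJ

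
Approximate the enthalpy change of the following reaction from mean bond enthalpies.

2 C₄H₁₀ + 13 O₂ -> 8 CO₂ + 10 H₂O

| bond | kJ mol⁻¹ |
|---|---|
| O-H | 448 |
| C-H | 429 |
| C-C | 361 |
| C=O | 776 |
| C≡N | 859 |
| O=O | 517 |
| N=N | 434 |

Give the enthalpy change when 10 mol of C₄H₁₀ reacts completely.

Bonds broken (reactants):
  C-C: 6 × 361 = 2166
  C-H: 20 × 429 = 8580
  O=O: 13 × 517 = 6721
  Σ(broken) = 17467 kJ
Bonds formed (products):
  C=O: 16 × 776 = 12416
  O-H: 20 × 448 = 8960
  Σ(formed) = 21376 kJ
ΔH = Σ(broken) − Σ(formed) = 17467 − 21376 = −3909 kJ
For 5× the reaction as written: 5 × (−3909) = −19545 kJ

ΔH = −19545 kJ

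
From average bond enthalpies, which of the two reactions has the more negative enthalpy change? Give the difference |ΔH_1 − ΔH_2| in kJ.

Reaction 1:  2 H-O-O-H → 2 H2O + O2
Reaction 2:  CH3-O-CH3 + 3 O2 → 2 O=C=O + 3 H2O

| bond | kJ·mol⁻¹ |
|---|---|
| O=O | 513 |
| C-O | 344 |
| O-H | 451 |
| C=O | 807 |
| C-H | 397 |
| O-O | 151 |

Reaction 1:
  Bonds broken (reactants):
    O-H: 4 × 451 = 1804
    O-O: 2 × 151 = 302
    Σ(broken) = 2106 kJ
  Bonds formed (products):
    O-H: 4 × 451 = 1804
    O=O: 1 × 513 = 513
    Σ(formed) = 2317 kJ
  ΔH_1 = 2106 − 2317 = −211 kJ
Reaction 2:
  Bonds broken (reactants):
    C-H: 6 × 397 = 2382
    C-O: 2 × 344 = 688
    O=O: 3 × 513 = 1539
    Σ(broken) = 4609 kJ
  Bonds formed (products):
    C=O: 4 × 807 = 3228
    O-H: 6 × 451 = 2706
    Σ(formed) = 5934 kJ
  ΔH_2 = 4609 − 5934 = −1325 kJ
ΔH_1 − ΔH_2 = +1114 kJ, so reaction 2 has the more negative ΔH; |ΔH_1 − ΔH_2| = 1114 kJ.

Reaction 2, by 1114 kJ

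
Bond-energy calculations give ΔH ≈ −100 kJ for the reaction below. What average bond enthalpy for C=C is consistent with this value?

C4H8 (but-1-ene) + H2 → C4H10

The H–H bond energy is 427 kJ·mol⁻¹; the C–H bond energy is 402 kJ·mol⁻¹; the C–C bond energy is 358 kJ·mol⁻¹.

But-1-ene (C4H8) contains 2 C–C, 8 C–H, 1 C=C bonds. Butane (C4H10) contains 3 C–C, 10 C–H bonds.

D(C=C) ≈ 635 kJ/mol

Let D be the C=C bond energy.
Σ(broken) = 2×358 + 8×402 + 1×D + 1×427 = 4359 + D
Σ(formed) = 3×358 + 10×402 = 5094
ΔH = Σ(broken) − Σ(formed) = (4359 + D) − (5094) = −735 + D
Setting this equal to −100 kJ gives D = 635 kJ/mol.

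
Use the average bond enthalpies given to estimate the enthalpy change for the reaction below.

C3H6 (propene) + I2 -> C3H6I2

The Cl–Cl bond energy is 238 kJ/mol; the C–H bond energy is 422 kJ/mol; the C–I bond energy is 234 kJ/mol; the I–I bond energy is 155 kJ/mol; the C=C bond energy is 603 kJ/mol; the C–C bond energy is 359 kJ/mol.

Bonds broken (reactants):
  C–C: 1 × 359 = 359
  C–H: 6 × 422 = 2532
  C=C: 1 × 603 = 603
  I–I: 1 × 155 = 155
  Σ(broken) = 3649 kJ
Bonds formed (products):
  C–C: 2 × 359 = 718
  C–H: 6 × 422 = 2532
  C–I: 2 × 234 = 468
  Σ(formed) = 3718 kJ
ΔH = Σ(broken) − Σ(formed) = 3649 − 3718 = −69 kJ

ΔH ≈ −69 kJ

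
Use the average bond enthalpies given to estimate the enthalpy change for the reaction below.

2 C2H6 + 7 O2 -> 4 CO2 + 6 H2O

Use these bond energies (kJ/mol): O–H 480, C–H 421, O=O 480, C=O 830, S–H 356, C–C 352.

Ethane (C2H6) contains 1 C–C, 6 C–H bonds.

Bonds broken (reactants):
  C–C: 2 × 352 = 704
  C–H: 12 × 421 = 5052
  O=O: 7 × 480 = 3360
  Σ(broken) = 9116 kJ
Bonds formed (products):
  C=O: 8 × 830 = 6640
  O–H: 12 × 480 = 5760
  Σ(formed) = 12400 kJ
ΔH = Σ(broken) − Σ(formed) = 9116 − 12400 = −3284 kJ

ΔH ≈ −3284 kJ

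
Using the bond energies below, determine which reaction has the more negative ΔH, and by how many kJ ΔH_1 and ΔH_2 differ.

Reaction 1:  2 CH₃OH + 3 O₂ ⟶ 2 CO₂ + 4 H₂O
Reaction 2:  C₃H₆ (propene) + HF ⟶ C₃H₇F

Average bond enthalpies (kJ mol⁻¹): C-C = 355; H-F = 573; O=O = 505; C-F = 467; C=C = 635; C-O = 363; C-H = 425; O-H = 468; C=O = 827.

Reaction 1, by 1286 kJ

Reaction 1:
  Bonds broken (reactants):
    C-H: 6 × 425 = 2550
    C-O: 2 × 363 = 726
    O-H: 2 × 468 = 936
    O=O: 3 × 505 = 1515
    Σ(broken) = 5727 kJ
  Bonds formed (products):
    C=O: 4 × 827 = 3308
    O-H: 8 × 468 = 3744
    Σ(formed) = 7052 kJ
  ΔH_1 = 5727 − 7052 = −1325 kJ
Reaction 2:
  Bonds broken (reactants):
    C-C: 1 × 355 = 355
    C-H: 6 × 425 = 2550
    C=C: 1 × 635 = 635
    H-F: 1 × 573 = 573
    Σ(broken) = 4113 kJ
  Bonds formed (products):
    C-C: 2 × 355 = 710
    C-F: 1 × 467 = 467
    C-H: 7 × 425 = 2975
    Σ(formed) = 4152 kJ
  ΔH_2 = 4113 − 4152 = −39 kJ
ΔH_1 − ΔH_2 = −1286 kJ, so reaction 1 has the more negative ΔH; |ΔH_1 − ΔH_2| = 1286 kJ.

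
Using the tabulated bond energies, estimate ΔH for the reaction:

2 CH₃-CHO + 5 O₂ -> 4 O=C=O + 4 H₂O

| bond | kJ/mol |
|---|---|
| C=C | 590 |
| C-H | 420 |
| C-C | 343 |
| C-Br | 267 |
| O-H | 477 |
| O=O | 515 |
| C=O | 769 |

ΔH ≈ −1809 kJ

Bonds broken (reactants):
  C-C: 2 × 343 = 686
  C-H: 8 × 420 = 3360
  C=O: 2 × 769 = 1538
  O=O: 5 × 515 = 2575
  Σ(broken) = 8159 kJ
Bonds formed (products):
  C=O: 8 × 769 = 6152
  O-H: 8 × 477 = 3816
  Σ(formed) = 9968 kJ
ΔH = Σ(broken) − Σ(formed) = 8159 − 9968 = −1809 kJ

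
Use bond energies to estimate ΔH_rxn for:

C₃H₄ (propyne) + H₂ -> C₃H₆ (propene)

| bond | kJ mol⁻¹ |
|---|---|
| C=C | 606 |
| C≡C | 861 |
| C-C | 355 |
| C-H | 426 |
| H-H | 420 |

Bonds broken (reactants):
  C≡C: 1 × 861 = 861
  C-C: 1 × 355 = 355
  C-H: 4 × 426 = 1704
  H-H: 1 × 420 = 420
  Σ(broken) = 3340 kJ
Bonds formed (products):
  C-C: 1 × 355 = 355
  C-H: 6 × 426 = 2556
  C=C: 1 × 606 = 606
  Σ(formed) = 3517 kJ
ΔH = Σ(broken) − Σ(formed) = 3340 − 3517 = −177 kJ

ΔH ≈ −177 kJ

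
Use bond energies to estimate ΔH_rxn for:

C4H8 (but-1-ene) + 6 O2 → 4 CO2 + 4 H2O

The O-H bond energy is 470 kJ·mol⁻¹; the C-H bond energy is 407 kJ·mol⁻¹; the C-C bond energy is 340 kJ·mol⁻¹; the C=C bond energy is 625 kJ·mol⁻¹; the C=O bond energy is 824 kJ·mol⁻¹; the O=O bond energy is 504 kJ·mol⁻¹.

Bonds broken (reactants):
  C-C: 2 × 340 = 680
  C-H: 8 × 407 = 3256
  C=C: 1 × 625 = 625
  O=O: 6 × 504 = 3024
  Σ(broken) = 7585 kJ
Bonds formed (products):
  C=O: 8 × 824 = 6592
  O-H: 8 × 470 = 3760
  Σ(formed) = 10352 kJ
ΔH = Σ(broken) − Σ(formed) = 7585 − 10352 = −2767 kJ

ΔH ≈ −2767 kJ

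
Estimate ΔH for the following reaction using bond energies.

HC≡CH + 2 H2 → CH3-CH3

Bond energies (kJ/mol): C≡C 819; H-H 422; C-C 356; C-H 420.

ΔH ≈ −373 kJ

Bonds broken (reactants):
  C≡C: 1 × 819 = 819
  C-H: 2 × 420 = 840
  H-H: 2 × 422 = 844
  Σ(broken) = 2503 kJ
Bonds formed (products):
  C-C: 1 × 356 = 356
  C-H: 6 × 420 = 2520
  Σ(formed) = 2876 kJ
ΔH = Σ(broken) − Σ(formed) = 2503 − 2876 = −373 kJ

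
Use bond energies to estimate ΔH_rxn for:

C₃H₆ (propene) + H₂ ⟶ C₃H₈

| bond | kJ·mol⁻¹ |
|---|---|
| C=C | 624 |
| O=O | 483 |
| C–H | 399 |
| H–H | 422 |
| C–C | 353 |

ΔH ≈ −105 kJ

Bonds broken (reactants):
  C–C: 1 × 353 = 353
  C–H: 6 × 399 = 2394
  C=C: 1 × 624 = 624
  H–H: 1 × 422 = 422
  Σ(broken) = 3793 kJ
Bonds formed (products):
  C–C: 2 × 353 = 706
  C–H: 8 × 399 = 3192
  Σ(formed) = 3898 kJ
ΔH = Σ(broken) − Σ(formed) = 3793 − 3898 = −105 kJ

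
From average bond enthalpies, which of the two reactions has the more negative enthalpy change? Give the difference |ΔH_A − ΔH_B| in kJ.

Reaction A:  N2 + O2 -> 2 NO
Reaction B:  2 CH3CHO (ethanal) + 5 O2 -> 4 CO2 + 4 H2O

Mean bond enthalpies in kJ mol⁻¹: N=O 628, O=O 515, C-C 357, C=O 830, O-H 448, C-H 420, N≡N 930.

Reaction B, by 2104 kJ

Reaction A:
  Bonds broken (reactants):
    N≡N: 1 × 930 = 930
    O=O: 1 × 515 = 515
    Σ(broken) = 1445 kJ
  Bonds formed (products):
    N=O: 2 × 628 = 1256
    Σ(formed) = 1256 kJ
  ΔH_A = 1445 − 1256 = +189 kJ
Reaction B:
  Bonds broken (reactants):
    C-C: 2 × 357 = 714
    C-H: 8 × 420 = 3360
    C=O: 2 × 830 = 1660
    O=O: 5 × 515 = 2575
    Σ(broken) = 8309 kJ
  Bonds formed (products):
    C=O: 8 × 830 = 6640
    O-H: 8 × 448 = 3584
    Σ(formed) = 10224 kJ
  ΔH_B = 8309 − 10224 = −1915 kJ
ΔH_A − ΔH_B = +2104 kJ, so reaction B has the more negative ΔH; |ΔH_A − ΔH_B| = 2104 kJ.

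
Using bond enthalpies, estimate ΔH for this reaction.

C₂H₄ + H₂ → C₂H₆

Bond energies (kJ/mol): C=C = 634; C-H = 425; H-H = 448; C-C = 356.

Bonds broken (reactants):
  C-H: 4 × 425 = 1700
  C=C: 1 × 634 = 634
  H-H: 1 × 448 = 448
  Σ(broken) = 2782 kJ
Bonds formed (products):
  C-C: 1 × 356 = 356
  C-H: 6 × 425 = 2550
  Σ(formed) = 2906 kJ
ΔH = Σ(broken) − Σ(formed) = 2782 − 2906 = −124 kJ

ΔH ≈ −124 kJ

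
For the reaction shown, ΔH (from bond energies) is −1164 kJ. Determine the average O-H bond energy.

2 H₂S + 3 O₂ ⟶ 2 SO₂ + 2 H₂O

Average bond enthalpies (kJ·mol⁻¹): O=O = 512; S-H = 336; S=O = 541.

D(O-H) ≈ 470 kJ/mol

Let D be the O-H bond energy.
Σ(broken) = 3×512 + 4×336 = 2880
Σ(formed) = 4×D + 4×541 = 2164 + 4D
ΔH = Σ(broken) − Σ(formed) = (2880) − (2164 + 4D) = +716 − 4D
Setting this equal to −1164 kJ gives 4D = 1880, so D = 470 kJ/mol.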